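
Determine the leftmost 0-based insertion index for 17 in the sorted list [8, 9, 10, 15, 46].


List is sorted: [8, 9, 10, 15, 46]
We need the leftmost position where 17 can be inserted, i.e. the first index whose element is >= 17 (or the end of the list if none is).
Binary search with low=0, high=5 (0-based indices):
  low=0, high=5, mid=2: a[2]=10 < 17, so low = 3
  low=3, high=5, mid=4: a[4]=46 >= 17, so high = 4
  low=3, high=4, mid=3: a[3]=15 < 17, so low = 4
Now low = high = 4, so the insertion index is 4.
Final answer: 4


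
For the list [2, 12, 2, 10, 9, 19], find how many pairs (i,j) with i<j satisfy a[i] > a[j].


For each element, count the later elements that are smaller than it:
  2 (index 0): smaller elements after it = [] -> 0
  12 (index 1): smaller elements after it = [2, 10, 9] -> 3
  2 (index 2): smaller elements after it = [] -> 0
  10 (index 3): smaller elements after it = [9] -> 1
  9 (index 4): smaller elements after it = [] -> 0
Total inversions = 0 + 3 + 0 + 1 + 0 = 4
Final answer: 4


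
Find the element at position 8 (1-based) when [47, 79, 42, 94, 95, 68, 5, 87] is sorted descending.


Sort descending: [95, 94, 87, 79, 68, 47, 42, 5]
The 8th element (1-indexed) is at index 7.
Value = 5
Final answer: 5


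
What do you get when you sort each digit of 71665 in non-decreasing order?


The number 71665 has digits: 7, 1, 6, 6, 5
Sorted: 1, 5, 6, 6, 7
Joining the sorted digits gives the result.
Final answer: 15667


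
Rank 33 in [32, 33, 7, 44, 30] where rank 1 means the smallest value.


Sort ascending: [7, 30, 32, 33, 44]
Find 33 in the sorted list.
33 is at position 4 (1-indexed).
Final answer: 4


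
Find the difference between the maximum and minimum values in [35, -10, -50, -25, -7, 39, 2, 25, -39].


Maximum value: 39
Minimum value: -50
Range = 39 - (-50) = 89
Final answer: 89


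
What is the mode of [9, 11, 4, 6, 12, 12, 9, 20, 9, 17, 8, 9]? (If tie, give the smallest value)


Count the frequency of each value:
  4 appears 1 time(s)
  6 appears 1 time(s)
  8 appears 1 time(s)
  9 appears 4 time(s)
  11 appears 1 time(s)
  12 appears 2 time(s)
  17 appears 1 time(s)
  20 appears 1 time(s)
Maximum frequency is 4.
Only 9 reaches that frequency, so it is the mode.
Final answer: 9


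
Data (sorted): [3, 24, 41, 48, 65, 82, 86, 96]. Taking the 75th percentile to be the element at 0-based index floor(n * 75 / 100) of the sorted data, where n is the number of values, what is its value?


The dataset has n = 8 elements.
Index = floor(8 * 75 / 100) = floor(600 / 100) = floor(6) = 6
Counting from index 0 in the sorted data, the element at index 6 is 86.
Final answer: 86


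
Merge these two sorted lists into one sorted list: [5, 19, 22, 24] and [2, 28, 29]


List A: [5, 19, 22, 24]
List B: [2, 28, 29]
Repeatedly compare the front elements and take the smaller:
  5 vs 2 -> take 2
  5 vs 28 -> take 5
  19 vs 28 -> take 19
  22 vs 28 -> take 22
  24 vs 28 -> take 24
  A is exhausted; append the rest of B: [28, 29]
Final answer: [2, 5, 19, 22, 24, 28, 29]


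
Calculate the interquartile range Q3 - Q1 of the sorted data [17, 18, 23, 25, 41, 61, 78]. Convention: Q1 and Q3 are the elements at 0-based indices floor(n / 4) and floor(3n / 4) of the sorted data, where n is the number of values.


The data has n = 7 elements.
Q1 index = floor(7 / 4) = floor(1.75) = 1; Q3 index = floor(3 * 7 / 4) = floor(5.25) = 5
Q1 = element at index 1 = 18
Q3 = element at index 5 = 61
IQR = 61 - 18 = 43
Final answer: 43


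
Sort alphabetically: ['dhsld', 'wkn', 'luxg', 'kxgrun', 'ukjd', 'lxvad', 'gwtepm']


Compare strings character by character (the first differing letter decides):
  'dhsld' < 'gwtepm' since 'd' < 'g' at position 1
  'gwtepm' < 'kxgrun' since 'g' < 'k' at position 1
  'kxgrun' < 'luxg' since 'k' < 'l' at position 1
  'luxg' < 'lxvad' since 'u' < 'x' at position 2
  'lxvad' < 'ukjd' since 'l' < 'u' at position 1
  'ukjd' < 'wkn' since 'u' < 'w' at position 1
Chaining these comparisons gives the alphabetical order.
Final answer: ['dhsld', 'gwtepm', 'kxgrun', 'luxg', 'lxvad', 'ukjd', 'wkn']


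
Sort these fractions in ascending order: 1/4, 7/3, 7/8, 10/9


Convert to decimal for comparison:
  1/4 = 0.25
  7/3 = 2.3333
  7/8 = 0.875
  10/9 = 1.1111
Decimals in increasing order: 0.25 < 0.875 < 1.1111 < 2.3333
Writing each back as its fraction gives the sorted order.
Final answer: 1/4, 7/8, 10/9, 7/3


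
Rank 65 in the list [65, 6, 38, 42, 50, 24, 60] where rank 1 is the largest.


Sort descending: [65, 60, 50, 42, 38, 24, 6]
Find 65 in the sorted list.
65 is at position 1.
Final answer: 1


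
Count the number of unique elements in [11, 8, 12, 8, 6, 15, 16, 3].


List all unique values:
Distinct values: [3, 6, 8, 11, 12, 15, 16]
Count = 7
Final answer: 7


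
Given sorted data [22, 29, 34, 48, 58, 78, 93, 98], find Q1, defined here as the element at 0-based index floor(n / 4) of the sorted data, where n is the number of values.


The list has n = 8 elements.
Q1 index = floor(8 / 4) = floor(2) = 2
Counting from index 0 in the sorted data, the element at index 2 is 34.
Final answer: 34


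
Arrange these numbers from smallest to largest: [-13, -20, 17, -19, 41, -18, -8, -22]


Original list: [-13, -20, 17, -19, 41, -18, -8, -22]
Repeatedly take the smallest remaining element:
  Remaining [-13, -20, 17, -19, 41, -18, -8, -22] -> smallest is -22
  Remaining [-13, -20, 17, -19, 41, -18, -8] -> smallest is -20
  Remaining [-13, 17, -19, 41, -18, -8] -> smallest is -19
  Remaining [-13, 17, 41, -18, -8] -> smallest is -18
  Remaining [-13, 17, 41, -8] -> smallest is -13
  Remaining [17, 41, -8] -> smallest is -8
  Remaining [17, 41] -> smallest is 17
  Remaining [41] -> smallest is 41
Collecting the picks in order gives the sorted list.
Final answer: [-22, -20, -19, -18, -13, -8, 17, 41]


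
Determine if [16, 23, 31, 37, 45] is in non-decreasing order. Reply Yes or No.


Check consecutive pairs:
  16 <= 23? True
  23 <= 31? True
  31 <= 37? True
  37 <= 45? True
Every consecutive pair is in order, so the list is non-decreasing.
Final answer: Yes


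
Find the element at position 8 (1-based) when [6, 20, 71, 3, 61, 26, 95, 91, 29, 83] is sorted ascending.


Sort ascending: [3, 6, 20, 26, 29, 61, 71, 83, 91, 95]
The 8th element (1-indexed) is at index 7.
Value = 83
Final answer: 83


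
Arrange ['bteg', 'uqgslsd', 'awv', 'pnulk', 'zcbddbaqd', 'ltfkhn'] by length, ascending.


Compute lengths:
  'bteg' has length 4
  'uqgslsd' has length 7
  'awv' has length 3
  'pnulk' has length 5
  'zcbddbaqd' has length 9
  'ltfkhn' has length 6
Lengths in increasing order: 3 < 4 < 5 < 6 < 7 < 9
Listing the words in that order gives the answer.
Final answer: ['awv', 'bteg', 'pnulk', 'ltfkhn', 'uqgslsd', 'zcbddbaqd']


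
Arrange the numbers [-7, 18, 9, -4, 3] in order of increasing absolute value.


Compute absolute values:
  |-7| = 7
  |18| = 18
  |9| = 9
  |-4| = 4
  |3| = 3
Absolute values in increasing order: 3 < 4 < 7 < 9 < 18
Listing the original numbers in that order gives the answer.
Final answer: [3, -4, -7, 9, 18]


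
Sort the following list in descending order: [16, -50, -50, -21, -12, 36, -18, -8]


Original list: [16, -50, -50, -21, -12, 36, -18, -8]
Repeatedly take the largest remaining element:
  Remaining [16, -50, -50, -21, -12, 36, -18, -8] -> largest is 36
  Remaining [16, -50, -50, -21, -12, -18, -8] -> largest is 16
  Remaining [-50, -50, -21, -12, -18, -8] -> largest is -8
  Remaining [-50, -50, -21, -12, -18] -> largest is -12
  Remaining [-50, -50, -21, -18] -> largest is -18
  Remaining [-50, -50, -21] -> largest is -21
  Remaining [-50, -50] -> largest is -50
  Remaining [-50] -> largest is -50
Collecting the picks in order gives the descending list.
Final answer: [36, 16, -8, -12, -18, -21, -50, -50]


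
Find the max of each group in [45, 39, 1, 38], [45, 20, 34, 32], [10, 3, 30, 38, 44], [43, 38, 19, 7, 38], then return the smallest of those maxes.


Find max of each group:
  Group 1: [45, 39, 1, 38] -> max = 45
  Group 2: [45, 20, 34, 32] -> max = 45
  Group 3: [10, 3, 30, 38, 44] -> max = 44
  Group 4: [43, 38, 19, 7, 38] -> max = 43
Maxes: [45, 45, 44, 43]
Minimum of maxes = 43
Final answer: 43


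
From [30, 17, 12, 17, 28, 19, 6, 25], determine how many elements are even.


Check each element:
  30 is even
  17 is odd
  12 is even
  17 is odd
  28 is even
  19 is odd
  6 is even
  25 is odd
Evens: [30, 12, 28, 6]
Count of evens = 4
Final answer: 4


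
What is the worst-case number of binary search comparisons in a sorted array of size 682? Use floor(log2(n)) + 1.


Binary search halves the search space each step.
Maximum comparisons = floor(log2(682)) + 1
log2(682) = 9.4136
floor(log2(682)) = 9, so 9 + 1 = 10
Final answer: 10


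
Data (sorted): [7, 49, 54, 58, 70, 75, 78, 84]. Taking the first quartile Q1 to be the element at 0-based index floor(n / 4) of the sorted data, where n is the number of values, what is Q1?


The list has n = 8 elements.
Q1 index = floor(8 / 4) = floor(2) = 2
Counting from index 0 in the sorted data, the element at index 2 is 54.
Final answer: 54


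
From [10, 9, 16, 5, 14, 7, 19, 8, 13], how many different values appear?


List all unique values:
Distinct values: [5, 7, 8, 9, 10, 13, 14, 16, 19]
Count = 9
Final answer: 9


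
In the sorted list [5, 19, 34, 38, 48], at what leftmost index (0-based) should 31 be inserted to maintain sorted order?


List is sorted: [5, 19, 34, 38, 48]
We need the leftmost position where 31 can be inserted, i.e. the first index whose element is >= 31 (or the end of the list if none is).
Binary search with low=0, high=5 (0-based indices):
  low=0, high=5, mid=2: a[2]=34 >= 31, so high = 2
  low=0, high=2, mid=1: a[1]=19 < 31, so low = 2
Now low = high = 2, so the insertion index is 2.
Final answer: 2


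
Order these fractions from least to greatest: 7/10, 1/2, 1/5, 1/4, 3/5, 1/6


Convert to decimal for comparison:
  7/10 = 0.7
  1/2 = 0.5
  1/5 = 0.2
  1/4 = 0.25
  3/5 = 0.6
  1/6 = 0.1667
Decimals in increasing order: 0.1667 < 0.2 < 0.25 < 0.5 < 0.6 < 0.7
Writing each back as its fraction gives the sorted order.
Final answer: 1/6, 1/5, 1/4, 1/2, 3/5, 7/10


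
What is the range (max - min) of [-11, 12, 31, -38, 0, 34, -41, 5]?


Maximum value: 34
Minimum value: -41
Range = 34 - (-41) = 75
Final answer: 75


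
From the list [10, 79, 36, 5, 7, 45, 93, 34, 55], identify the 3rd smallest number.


Sort ascending: [5, 7, 10, 34, 36, 45, 55, 79, 93]
The 3rd element (1-indexed) is at index 2.
Value = 10
Final answer: 10


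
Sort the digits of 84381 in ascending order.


The number 84381 has digits: 8, 4, 3, 8, 1
Sorted: 1, 3, 4, 8, 8
Joining the sorted digits gives the result.
Final answer: 13488


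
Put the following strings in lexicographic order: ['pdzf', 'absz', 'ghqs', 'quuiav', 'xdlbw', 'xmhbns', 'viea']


Compare strings character by character (the first differing letter decides):
  'absz' < 'ghqs' since 'a' < 'g' at position 1
  'ghqs' < 'pdzf' since 'g' < 'p' at position 1
  'pdzf' < 'quuiav' since 'p' < 'q' at position 1
  'quuiav' < 'viea' since 'q' < 'v' at position 1
  'viea' < 'xdlbw' since 'v' < 'x' at position 1
  'xdlbw' < 'xmhbns' since 'd' < 'm' at position 2
Chaining these comparisons gives the alphabetical order.
Final answer: ['absz', 'ghqs', 'pdzf', 'quuiav', 'viea', 'xdlbw', 'xmhbns']


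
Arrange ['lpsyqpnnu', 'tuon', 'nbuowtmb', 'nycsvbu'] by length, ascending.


Compute lengths:
  'lpsyqpnnu' has length 9
  'tuon' has length 4
  'nbuowtmb' has length 8
  'nycsvbu' has length 7
Lengths in increasing order: 4 < 7 < 8 < 9
Listing the words in that order gives the answer.
Final answer: ['tuon', 'nycsvbu', 'nbuowtmb', 'lpsyqpnnu']


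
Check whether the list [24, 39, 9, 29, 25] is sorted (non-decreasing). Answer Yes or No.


Check consecutive pairs:
  24 <= 39? True
  39 <= 9? False
  9 <= 29? True
  29 <= 25? False
2 consecutive pair(s) are out of order, so the list is not sorted.
Final answer: No


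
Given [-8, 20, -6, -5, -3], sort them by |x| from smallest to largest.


Compute absolute values:
  |-8| = 8
  |20| = 20
  |-6| = 6
  |-5| = 5
  |-3| = 3
Absolute values in increasing order: 3 < 5 < 6 < 8 < 20
Listing the original numbers in that order gives the answer.
Final answer: [-3, -5, -6, -8, 20]


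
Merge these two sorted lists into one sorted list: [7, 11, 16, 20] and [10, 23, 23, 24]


List A: [7, 11, 16, 20]
List B: [10, 23, 23, 24]
Repeatedly compare the front elements and take the smaller:
  7 vs 10 -> take 7
  11 vs 10 -> take 10
  11 vs 23 -> take 11
  16 vs 23 -> take 16
  20 vs 23 -> take 20
  A is exhausted; append the rest of B: [23, 23, 24]
Final answer: [7, 10, 11, 16, 20, 23, 23, 24]


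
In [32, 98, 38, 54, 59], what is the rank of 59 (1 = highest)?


Sort descending: [98, 59, 54, 38, 32]
Find 59 in the sorted list.
59 is at position 2.
Final answer: 2


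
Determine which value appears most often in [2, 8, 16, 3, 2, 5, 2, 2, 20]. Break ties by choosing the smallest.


Count the frequency of each value:
  2 appears 4 time(s)
  3 appears 1 time(s)
  5 appears 1 time(s)
  8 appears 1 time(s)
  16 appears 1 time(s)
  20 appears 1 time(s)
Maximum frequency is 4.
Only 2 reaches that frequency, so it is the mode.
Final answer: 2


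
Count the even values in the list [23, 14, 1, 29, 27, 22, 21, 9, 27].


Check each element:
  23 is odd
  14 is even
  1 is odd
  29 is odd
  27 is odd
  22 is even
  21 is odd
  9 is odd
  27 is odd
Evens: [14, 22]
Count of evens = 2
Final answer: 2


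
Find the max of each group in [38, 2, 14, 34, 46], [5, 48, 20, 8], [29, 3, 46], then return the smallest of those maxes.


Find max of each group:
  Group 1: [38, 2, 14, 34, 46] -> max = 46
  Group 2: [5, 48, 20, 8] -> max = 48
  Group 3: [29, 3, 46] -> max = 46
Maxes: [46, 48, 46]
Minimum of maxes = 46
Final answer: 46


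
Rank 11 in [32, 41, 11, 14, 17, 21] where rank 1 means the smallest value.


Sort ascending: [11, 14, 17, 21, 32, 41]
Find 11 in the sorted list.
11 is at position 1 (1-indexed).
Final answer: 1


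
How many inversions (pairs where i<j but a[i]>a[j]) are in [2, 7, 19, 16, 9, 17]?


For each element, count the later elements that are smaller than it:
  2 (index 0): smaller elements after it = [] -> 0
  7 (index 1): smaller elements after it = [] -> 0
  19 (index 2): smaller elements after it = [16, 9, 17] -> 3
  16 (index 3): smaller elements after it = [9] -> 1
  9 (index 4): smaller elements after it = [] -> 0
Total inversions = 0 + 0 + 3 + 1 + 0 = 4
Final answer: 4


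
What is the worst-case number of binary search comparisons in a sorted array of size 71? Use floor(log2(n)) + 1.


Binary search halves the search space each step.
Maximum comparisons = floor(log2(71)) + 1
log2(71) = 6.1497
floor(log2(71)) = 6, so 6 + 1 = 7
Final answer: 7


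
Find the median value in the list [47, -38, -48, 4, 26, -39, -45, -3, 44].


First, sort the list: [-48, -45, -39, -38, -3, 4, 26, 44, 47]
The list has 9 elements (odd count).
The middle index is 4 (0-based), and the element there is -3.
Final answer: -3


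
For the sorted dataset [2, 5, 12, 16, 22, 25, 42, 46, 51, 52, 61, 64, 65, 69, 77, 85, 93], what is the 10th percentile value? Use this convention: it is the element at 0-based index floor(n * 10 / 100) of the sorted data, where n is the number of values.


The dataset has n = 17 elements.
Index = floor(17 * 10 / 100) = floor(170 / 100) = floor(1.7) = 1
Counting from index 0 in the sorted data, the element at index 1 is 5.
Final answer: 5


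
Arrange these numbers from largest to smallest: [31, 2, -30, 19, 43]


Original list: [31, 2, -30, 19, 43]
Repeatedly take the largest remaining element:
  Remaining [31, 2, -30, 19, 43] -> largest is 43
  Remaining [31, 2, -30, 19] -> largest is 31
  Remaining [2, -30, 19] -> largest is 19
  Remaining [2, -30] -> largest is 2
  Remaining [-30] -> largest is -30
Collecting the picks in order gives the descending list.
Final answer: [43, 31, 19, 2, -30]


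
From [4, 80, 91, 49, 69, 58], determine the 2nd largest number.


Sort descending: [91, 80, 69, 58, 49, 4]
The 2nd element (1-indexed) is at index 1.
Value = 80
Final answer: 80


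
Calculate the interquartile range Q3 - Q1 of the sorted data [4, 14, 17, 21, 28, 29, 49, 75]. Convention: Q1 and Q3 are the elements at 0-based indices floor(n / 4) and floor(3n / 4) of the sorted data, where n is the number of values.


The data has n = 8 elements.
Q1 index = floor(8 / 4) = floor(2) = 2; Q3 index = floor(3 * 8 / 4) = floor(6) = 6
Q1 = element at index 2 = 17
Q3 = element at index 6 = 49
IQR = 49 - 17 = 32
Final answer: 32


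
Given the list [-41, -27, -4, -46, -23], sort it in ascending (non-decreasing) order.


Original list: [-41, -27, -4, -46, -23]
Repeatedly take the smallest remaining element:
  Remaining [-41, -27, -4, -46, -23] -> smallest is -46
  Remaining [-41, -27, -4, -23] -> smallest is -41
  Remaining [-27, -4, -23] -> smallest is -27
  Remaining [-4, -23] -> smallest is -23
  Remaining [-4] -> smallest is -4
Collecting the picks in order gives the sorted list.
Final answer: [-46, -41, -27, -23, -4]


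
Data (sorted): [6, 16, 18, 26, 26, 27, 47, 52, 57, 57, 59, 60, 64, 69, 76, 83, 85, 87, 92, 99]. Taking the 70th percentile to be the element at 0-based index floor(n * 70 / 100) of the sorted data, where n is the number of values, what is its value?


The dataset has n = 20 elements.
Index = floor(20 * 70 / 100) = floor(1400 / 100) = floor(14) = 14
Counting from index 0 in the sorted data, the element at index 14 is 76.
Final answer: 76


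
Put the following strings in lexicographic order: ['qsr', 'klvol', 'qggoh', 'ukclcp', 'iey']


Compare strings character by character (the first differing letter decides):
  'iey' < 'klvol' since 'i' < 'k' at position 1
  'klvol' < 'qggoh' since 'k' < 'q' at position 1
  'qggoh' < 'qsr' since 'g' < 's' at position 2
  'qsr' < 'ukclcp' since 'q' < 'u' at position 1
Chaining these comparisons gives the alphabetical order.
Final answer: ['iey', 'klvol', 'qggoh', 'qsr', 'ukclcp']


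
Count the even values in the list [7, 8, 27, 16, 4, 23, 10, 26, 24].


Check each element:
  7 is odd
  8 is even
  27 is odd
  16 is even
  4 is even
  23 is odd
  10 is even
  26 is even
  24 is even
Evens: [8, 16, 4, 10, 26, 24]
Count of evens = 6
Final answer: 6


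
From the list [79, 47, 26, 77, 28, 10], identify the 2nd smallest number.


Sort ascending: [10, 26, 28, 47, 77, 79]
The 2nd element (1-indexed) is at index 1.
Value = 26
Final answer: 26


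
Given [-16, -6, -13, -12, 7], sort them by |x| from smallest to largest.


Compute absolute values:
  |-16| = 16
  |-6| = 6
  |-13| = 13
  |-12| = 12
  |7| = 7
Absolute values in increasing order: 6 < 7 < 12 < 13 < 16
Listing the original numbers in that order gives the answer.
Final answer: [-6, 7, -12, -13, -16]


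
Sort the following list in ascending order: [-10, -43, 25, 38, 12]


Original list: [-10, -43, 25, 38, 12]
Repeatedly take the smallest remaining element:
  Remaining [-10, -43, 25, 38, 12] -> smallest is -43
  Remaining [-10, 25, 38, 12] -> smallest is -10
  Remaining [25, 38, 12] -> smallest is 12
  Remaining [25, 38] -> smallest is 25
  Remaining [38] -> smallest is 38
Collecting the picks in order gives the sorted list.
Final answer: [-43, -10, 12, 25, 38]


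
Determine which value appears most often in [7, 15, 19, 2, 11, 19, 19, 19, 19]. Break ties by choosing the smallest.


Count the frequency of each value:
  2 appears 1 time(s)
  7 appears 1 time(s)
  11 appears 1 time(s)
  15 appears 1 time(s)
  19 appears 5 time(s)
Maximum frequency is 5.
Only 19 reaches that frequency, so it is the mode.
Final answer: 19


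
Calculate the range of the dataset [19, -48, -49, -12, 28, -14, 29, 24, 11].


Maximum value: 29
Minimum value: -49
Range = 29 - (-49) = 78
Final answer: 78


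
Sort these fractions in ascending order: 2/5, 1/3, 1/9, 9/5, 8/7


Convert to decimal for comparison:
  2/5 = 0.4
  1/3 = 0.3333
  1/9 = 0.1111
  9/5 = 1.8
  8/7 = 1.1429
Decimals in increasing order: 0.1111 < 0.3333 < 0.4 < 1.1429 < 1.8
Writing each back as its fraction gives the sorted order.
Final answer: 1/9, 1/3, 2/5, 8/7, 9/5


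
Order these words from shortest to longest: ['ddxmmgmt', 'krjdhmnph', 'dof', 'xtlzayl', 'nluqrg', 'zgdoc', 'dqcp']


Compute lengths:
  'ddxmmgmt' has length 8
  'krjdhmnph' has length 9
  'dof' has length 3
  'xtlzayl' has length 7
  'nluqrg' has length 6
  'zgdoc' has length 5
  'dqcp' has length 4
Lengths in increasing order: 3 < 4 < 5 < 6 < 7 < 8 < 9
Listing the words in that order gives the answer.
Final answer: ['dof', 'dqcp', 'zgdoc', 'nluqrg', 'xtlzayl', 'ddxmmgmt', 'krjdhmnph']


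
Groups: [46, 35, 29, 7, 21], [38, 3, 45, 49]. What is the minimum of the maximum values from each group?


Find max of each group:
  Group 1: [46, 35, 29, 7, 21] -> max = 46
  Group 2: [38, 3, 45, 49] -> max = 49
Maxes: [46, 49]
Minimum of maxes = 46
Final answer: 46


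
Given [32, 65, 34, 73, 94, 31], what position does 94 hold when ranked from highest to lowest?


Sort descending: [94, 73, 65, 34, 32, 31]
Find 94 in the sorted list.
94 is at position 1.
Final answer: 1


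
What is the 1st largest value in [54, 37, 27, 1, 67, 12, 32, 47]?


Sort descending: [67, 54, 47, 37, 32, 27, 12, 1]
The 1st element (1-indexed) is at index 0.
Value = 67
Final answer: 67


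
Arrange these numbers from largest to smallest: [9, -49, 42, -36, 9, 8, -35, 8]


Original list: [9, -49, 42, -36, 9, 8, -35, 8]
Repeatedly take the largest remaining element:
  Remaining [9, -49, 42, -36, 9, 8, -35, 8] -> largest is 42
  Remaining [9, -49, -36, 9, 8, -35, 8] -> largest is 9
  Remaining [-49, -36, 9, 8, -35, 8] -> largest is 9
  Remaining [-49, -36, 8, -35, 8] -> largest is 8
  Remaining [-49, -36, -35, 8] -> largest is 8
  Remaining [-49, -36, -35] -> largest is -35
  Remaining [-49, -36] -> largest is -36
  Remaining [-49] -> largest is -49
Collecting the picks in order gives the descending list.
Final answer: [42, 9, 9, 8, 8, -35, -36, -49]


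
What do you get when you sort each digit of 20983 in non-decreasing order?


The number 20983 has digits: 2, 0, 9, 8, 3
Sorted: 0, 2, 3, 8, 9
Joining the sorted digits gives the result.
Final answer: 02389


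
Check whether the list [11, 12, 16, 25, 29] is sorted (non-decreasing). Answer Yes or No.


Check consecutive pairs:
  11 <= 12? True
  12 <= 16? True
  16 <= 25? True
  25 <= 29? True
Every consecutive pair is in order, so the list is non-decreasing.
Final answer: Yes


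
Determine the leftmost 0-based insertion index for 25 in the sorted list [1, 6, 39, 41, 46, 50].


List is sorted: [1, 6, 39, 41, 46, 50]
We need the leftmost position where 25 can be inserted, i.e. the first index whose element is >= 25 (or the end of the list if none is).
Binary search with low=0, high=6 (0-based indices):
  low=0, high=6, mid=3: a[3]=41 >= 25, so high = 3
  low=0, high=3, mid=1: a[1]=6 < 25, so low = 2
  low=2, high=3, mid=2: a[2]=39 >= 25, so high = 2
Now low = high = 2, so the insertion index is 2.
Final answer: 2


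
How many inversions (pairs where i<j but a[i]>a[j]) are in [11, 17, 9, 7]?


For each element, count the later elements that are smaller than it:
  11 (index 0): smaller elements after it = [9, 7] -> 2
  17 (index 1): smaller elements after it = [9, 7] -> 2
  9 (index 2): smaller elements after it = [7] -> 1
Total inversions = 2 + 2 + 1 = 5
Final answer: 5


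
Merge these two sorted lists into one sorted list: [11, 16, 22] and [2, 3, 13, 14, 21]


List A: [11, 16, 22]
List B: [2, 3, 13, 14, 21]
Repeatedly compare the front elements and take the smaller:
  11 vs 2 -> take 2
  11 vs 3 -> take 3
  11 vs 13 -> take 11
  16 vs 13 -> take 13
  16 vs 14 -> take 14
  16 vs 21 -> take 16
  22 vs 21 -> take 21
  B is exhausted; append the rest of A: [22]
Final answer: [2, 3, 11, 13, 14, 16, 21, 22]


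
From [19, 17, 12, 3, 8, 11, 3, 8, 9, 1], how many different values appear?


List all unique values:
Distinct values: [1, 3, 8, 9, 11, 12, 17, 19]
Count = 8
Final answer: 8


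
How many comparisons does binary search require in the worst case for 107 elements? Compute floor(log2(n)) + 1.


Binary search halves the search space each step.
Maximum comparisons = floor(log2(107)) + 1
log2(107) = 6.7415
floor(log2(107)) = 6, so 6 + 1 = 7
Final answer: 7


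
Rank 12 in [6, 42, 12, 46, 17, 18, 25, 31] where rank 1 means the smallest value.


Sort ascending: [6, 12, 17, 18, 25, 31, 42, 46]
Find 12 in the sorted list.
12 is at position 2 (1-indexed).
Final answer: 2


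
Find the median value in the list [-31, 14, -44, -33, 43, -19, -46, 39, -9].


First, sort the list: [-46, -44, -33, -31, -19, -9, 14, 39, 43]
The list has 9 elements (odd count).
The middle index is 4 (0-based), and the element there is -19.
Final answer: -19


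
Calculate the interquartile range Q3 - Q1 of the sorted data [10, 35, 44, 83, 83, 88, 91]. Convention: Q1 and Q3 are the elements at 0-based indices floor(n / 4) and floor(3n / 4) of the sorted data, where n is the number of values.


The data has n = 7 elements.
Q1 index = floor(7 / 4) = floor(1.75) = 1; Q3 index = floor(3 * 7 / 4) = floor(5.25) = 5
Q1 = element at index 1 = 35
Q3 = element at index 5 = 88
IQR = 88 - 35 = 53
Final answer: 53


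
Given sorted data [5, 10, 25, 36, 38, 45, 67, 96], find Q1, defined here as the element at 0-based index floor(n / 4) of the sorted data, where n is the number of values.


The list has n = 8 elements.
Q1 index = floor(8 / 4) = floor(2) = 2
Counting from index 0 in the sorted data, the element at index 2 is 25.
Final answer: 25


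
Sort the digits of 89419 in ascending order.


The number 89419 has digits: 8, 9, 4, 1, 9
Sorted: 1, 4, 8, 9, 9
Joining the sorted digits gives the result.
Final answer: 14899


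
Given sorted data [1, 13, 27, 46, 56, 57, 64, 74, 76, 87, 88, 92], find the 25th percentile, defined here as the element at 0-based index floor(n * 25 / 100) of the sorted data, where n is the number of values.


The dataset has n = 12 elements.
Index = floor(12 * 25 / 100) = floor(300 / 100) = floor(3) = 3
Counting from index 0 in the sorted data, the element at index 3 is 46.
Final answer: 46


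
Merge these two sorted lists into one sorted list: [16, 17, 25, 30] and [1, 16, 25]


List A: [16, 17, 25, 30]
List B: [1, 16, 25]
Repeatedly compare the front elements and take the smaller:
  16 vs 1 -> take 1
  16 vs 16 -> take 16
  17 vs 16 -> take 16
  17 vs 25 -> take 17
  25 vs 25 -> take 25
  30 vs 25 -> take 25
  B is exhausted; append the rest of A: [30]
Final answer: [1, 16, 16, 17, 25, 25, 30]


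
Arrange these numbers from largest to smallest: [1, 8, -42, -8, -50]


Original list: [1, 8, -42, -8, -50]
Repeatedly take the largest remaining element:
  Remaining [1, 8, -42, -8, -50] -> largest is 8
  Remaining [1, -42, -8, -50] -> largest is 1
  Remaining [-42, -8, -50] -> largest is -8
  Remaining [-42, -50] -> largest is -42
  Remaining [-50] -> largest is -50
Collecting the picks in order gives the descending list.
Final answer: [8, 1, -8, -42, -50]


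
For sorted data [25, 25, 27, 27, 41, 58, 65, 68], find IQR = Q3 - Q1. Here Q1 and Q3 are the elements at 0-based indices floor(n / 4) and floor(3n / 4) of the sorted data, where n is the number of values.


The data has n = 8 elements.
Q1 index = floor(8 / 4) = floor(2) = 2; Q3 index = floor(3 * 8 / 4) = floor(6) = 6
Q1 = element at index 2 = 27
Q3 = element at index 6 = 65
IQR = 65 - 27 = 38
Final answer: 38


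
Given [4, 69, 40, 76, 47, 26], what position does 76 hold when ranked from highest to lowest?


Sort descending: [76, 69, 47, 40, 26, 4]
Find 76 in the sorted list.
76 is at position 1.
Final answer: 1


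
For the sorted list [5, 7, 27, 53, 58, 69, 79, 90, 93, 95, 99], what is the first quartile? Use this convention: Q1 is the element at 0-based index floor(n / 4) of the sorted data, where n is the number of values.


The list has n = 11 elements.
Q1 index = floor(11 / 4) = floor(2.75) = 2
Counting from index 0 in the sorted data, the element at index 2 is 27.
Final answer: 27


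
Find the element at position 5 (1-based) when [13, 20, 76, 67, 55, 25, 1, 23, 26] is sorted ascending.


Sort ascending: [1, 13, 20, 23, 25, 26, 55, 67, 76]
The 5th element (1-indexed) is at index 4.
Value = 25
Final answer: 25


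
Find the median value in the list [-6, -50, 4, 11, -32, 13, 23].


First, sort the list: [-50, -32, -6, 4, 11, 13, 23]
The list has 7 elements (odd count).
The middle index is 3 (0-based), and the element there is 4.
Final answer: 4


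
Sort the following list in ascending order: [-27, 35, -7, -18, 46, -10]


Original list: [-27, 35, -7, -18, 46, -10]
Repeatedly take the smallest remaining element:
  Remaining [-27, 35, -7, -18, 46, -10] -> smallest is -27
  Remaining [35, -7, -18, 46, -10] -> smallest is -18
  Remaining [35, -7, 46, -10] -> smallest is -10
  Remaining [35, -7, 46] -> smallest is -7
  Remaining [35, 46] -> smallest is 35
  Remaining [46] -> smallest is 46
Collecting the picks in order gives the sorted list.
Final answer: [-27, -18, -10, -7, 35, 46]


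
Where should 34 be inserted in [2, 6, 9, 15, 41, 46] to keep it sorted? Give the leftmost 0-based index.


List is sorted: [2, 6, 9, 15, 41, 46]
We need the leftmost position where 34 can be inserted, i.e. the first index whose element is >= 34 (or the end of the list if none is).
Binary search with low=0, high=6 (0-based indices):
  low=0, high=6, mid=3: a[3]=15 < 34, so low = 4
  low=4, high=6, mid=5: a[5]=46 >= 34, so high = 5
  low=4, high=5, mid=4: a[4]=41 >= 34, so high = 4
Now low = high = 4, so the insertion index is 4.
Final answer: 4


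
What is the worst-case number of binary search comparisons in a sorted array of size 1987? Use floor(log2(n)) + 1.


Binary search halves the search space each step.
Maximum comparisons = floor(log2(1987)) + 1
log2(1987) = 10.9564
floor(log2(1987)) = 10, so 10 + 1 = 11
Final answer: 11


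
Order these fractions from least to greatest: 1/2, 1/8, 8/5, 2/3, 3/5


Convert to decimal for comparison:
  1/2 = 0.5
  1/8 = 0.125
  8/5 = 1.6
  2/3 = 0.6667
  3/5 = 0.6
Decimals in increasing order: 0.125 < 0.5 < 0.6 < 0.6667 < 1.6
Writing each back as its fraction gives the sorted order.
Final answer: 1/8, 1/2, 3/5, 2/3, 8/5


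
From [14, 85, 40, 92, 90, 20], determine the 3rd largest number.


Sort descending: [92, 90, 85, 40, 20, 14]
The 3rd element (1-indexed) is at index 2.
Value = 85
Final answer: 85


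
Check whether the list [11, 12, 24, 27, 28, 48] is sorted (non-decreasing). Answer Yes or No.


Check consecutive pairs:
  11 <= 12? True
  12 <= 24? True
  24 <= 27? True
  27 <= 28? True
  28 <= 48? True
Every consecutive pair is in order, so the list is non-decreasing.
Final answer: Yes


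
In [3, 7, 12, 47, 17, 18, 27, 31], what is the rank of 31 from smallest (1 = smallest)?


Sort ascending: [3, 7, 12, 17, 18, 27, 31, 47]
Find 31 in the sorted list.
31 is at position 7 (1-indexed).
Final answer: 7


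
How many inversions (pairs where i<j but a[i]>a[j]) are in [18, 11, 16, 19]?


For each element, count the later elements that are smaller than it:
  18 (index 0): smaller elements after it = [11, 16] -> 2
  11 (index 1): smaller elements after it = [] -> 0
  16 (index 2): smaller elements after it = [] -> 0
Total inversions = 2 + 0 + 0 = 2
Final answer: 2


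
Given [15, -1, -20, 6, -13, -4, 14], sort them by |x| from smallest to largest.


Compute absolute values:
  |15| = 15
  |-1| = 1
  |-20| = 20
  |6| = 6
  |-13| = 13
  |-4| = 4
  |14| = 14
Absolute values in increasing order: 1 < 4 < 6 < 13 < 14 < 15 < 20
Listing the original numbers in that order gives the answer.
Final answer: [-1, -4, 6, -13, 14, 15, -20]


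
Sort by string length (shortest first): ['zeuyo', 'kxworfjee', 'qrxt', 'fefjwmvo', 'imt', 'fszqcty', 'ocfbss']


Compute lengths:
  'zeuyo' has length 5
  'kxworfjee' has length 9
  'qrxt' has length 4
  'fefjwmvo' has length 8
  'imt' has length 3
  'fszqcty' has length 7
  'ocfbss' has length 6
Lengths in increasing order: 3 < 4 < 5 < 6 < 7 < 8 < 9
Listing the words in that order gives the answer.
Final answer: ['imt', 'qrxt', 'zeuyo', 'ocfbss', 'fszqcty', 'fefjwmvo', 'kxworfjee']


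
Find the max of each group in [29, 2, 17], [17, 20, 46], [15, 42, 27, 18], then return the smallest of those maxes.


Find max of each group:
  Group 1: [29, 2, 17] -> max = 29
  Group 2: [17, 20, 46] -> max = 46
  Group 3: [15, 42, 27, 18] -> max = 42
Maxes: [29, 46, 42]
Minimum of maxes = 29
Final answer: 29


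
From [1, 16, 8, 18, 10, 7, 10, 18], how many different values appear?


List all unique values:
Distinct values: [1, 7, 8, 10, 16, 18]
Count = 6
Final answer: 6


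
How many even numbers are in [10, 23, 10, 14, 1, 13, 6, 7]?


Check each element:
  10 is even
  23 is odd
  10 is even
  14 is even
  1 is odd
  13 is odd
  6 is even
  7 is odd
Evens: [10, 10, 14, 6]
Count of evens = 4
Final answer: 4


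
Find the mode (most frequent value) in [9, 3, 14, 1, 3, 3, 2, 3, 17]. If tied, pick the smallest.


Count the frequency of each value:
  1 appears 1 time(s)
  2 appears 1 time(s)
  3 appears 4 time(s)
  9 appears 1 time(s)
  14 appears 1 time(s)
  17 appears 1 time(s)
Maximum frequency is 4.
Only 3 reaches that frequency, so it is the mode.
Final answer: 3


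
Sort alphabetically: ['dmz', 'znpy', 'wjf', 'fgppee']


Compare strings character by character (the first differing letter decides):
  'dmz' < 'fgppee' since 'd' < 'f' at position 1
  'fgppee' < 'wjf' since 'f' < 'w' at position 1
  'wjf' < 'znpy' since 'w' < 'z' at position 1
Chaining these comparisons gives the alphabetical order.
Final answer: ['dmz', 'fgppee', 'wjf', 'znpy']


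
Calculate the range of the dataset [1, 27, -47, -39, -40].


Maximum value: 27
Minimum value: -47
Range = 27 - (-47) = 74
Final answer: 74


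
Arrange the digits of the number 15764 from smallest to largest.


The number 15764 has digits: 1, 5, 7, 6, 4
Sorted: 1, 4, 5, 6, 7
Joining the sorted digits gives the result.
Final answer: 14567


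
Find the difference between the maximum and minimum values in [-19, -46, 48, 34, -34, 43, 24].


Maximum value: 48
Minimum value: -46
Range = 48 - (-46) = 94
Final answer: 94


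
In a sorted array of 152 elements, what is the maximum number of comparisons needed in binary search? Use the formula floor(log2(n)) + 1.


Binary search halves the search space each step.
Maximum comparisons = floor(log2(152)) + 1
log2(152) = 7.2479
floor(log2(152)) = 7, so 7 + 1 = 8
Final answer: 8


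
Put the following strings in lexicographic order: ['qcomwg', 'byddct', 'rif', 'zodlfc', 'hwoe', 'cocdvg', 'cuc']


Compare strings character by character (the first differing letter decides):
  'byddct' < 'cocdvg' since 'b' < 'c' at position 1
  'cocdvg' < 'cuc' since 'o' < 'u' at position 2
  'cuc' < 'hwoe' since 'c' < 'h' at position 1
  'hwoe' < 'qcomwg' since 'h' < 'q' at position 1
  'qcomwg' < 'rif' since 'q' < 'r' at position 1
  'rif' < 'zodlfc' since 'r' < 'z' at position 1
Chaining these comparisons gives the alphabetical order.
Final answer: ['byddct', 'cocdvg', 'cuc', 'hwoe', 'qcomwg', 'rif', 'zodlfc']


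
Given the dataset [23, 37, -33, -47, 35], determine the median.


First, sort the list: [-47, -33, 23, 35, 37]
The list has 5 elements (odd count).
The middle index is 2 (0-based), and the element there is 23.
Final answer: 23


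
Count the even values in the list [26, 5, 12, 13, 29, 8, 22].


Check each element:
  26 is even
  5 is odd
  12 is even
  13 is odd
  29 is odd
  8 is even
  22 is even
Evens: [26, 12, 8, 22]
Count of evens = 4
Final answer: 4


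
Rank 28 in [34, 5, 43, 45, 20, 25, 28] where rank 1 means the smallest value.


Sort ascending: [5, 20, 25, 28, 34, 43, 45]
Find 28 in the sorted list.
28 is at position 4 (1-indexed).
Final answer: 4


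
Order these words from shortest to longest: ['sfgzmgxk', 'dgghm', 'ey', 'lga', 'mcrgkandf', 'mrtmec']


Compute lengths:
  'sfgzmgxk' has length 8
  'dgghm' has length 5
  'ey' has length 2
  'lga' has length 3
  'mcrgkandf' has length 9
  'mrtmec' has length 6
Lengths in increasing order: 2 < 3 < 5 < 6 < 8 < 9
Listing the words in that order gives the answer.
Final answer: ['ey', 'lga', 'dgghm', 'mrtmec', 'sfgzmgxk', 'mcrgkandf']


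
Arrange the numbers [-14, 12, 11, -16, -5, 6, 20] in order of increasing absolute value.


Compute absolute values:
  |-14| = 14
  |12| = 12
  |11| = 11
  |-16| = 16
  |-5| = 5
  |6| = 6
  |20| = 20
Absolute values in increasing order: 5 < 6 < 11 < 12 < 14 < 16 < 20
Listing the original numbers in that order gives the answer.
Final answer: [-5, 6, 11, 12, -14, -16, 20]


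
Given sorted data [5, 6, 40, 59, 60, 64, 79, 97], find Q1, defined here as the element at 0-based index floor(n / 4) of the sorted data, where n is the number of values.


The list has n = 8 elements.
Q1 index = floor(8 / 4) = floor(2) = 2
Counting from index 0 in the sorted data, the element at index 2 is 40.
Final answer: 40


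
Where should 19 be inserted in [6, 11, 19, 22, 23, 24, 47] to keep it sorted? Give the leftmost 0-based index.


List is sorted: [6, 11, 19, 22, 23, 24, 47]
We need the leftmost position where 19 can be inserted, i.e. the first index whose element is >= 19 (or the end of the list if none is).
Binary search with low=0, high=7 (0-based indices):
  low=0, high=7, mid=3: a[3]=22 >= 19, so high = 3
  low=0, high=3, mid=1: a[1]=11 < 19, so low = 2
  low=2, high=3, mid=2: a[2]=19 >= 19, so high = 2
Now low = high = 2, so the insertion index is 2.
Final answer: 2


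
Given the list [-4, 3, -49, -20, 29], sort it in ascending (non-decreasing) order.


Original list: [-4, 3, -49, -20, 29]
Repeatedly take the smallest remaining element:
  Remaining [-4, 3, -49, -20, 29] -> smallest is -49
  Remaining [-4, 3, -20, 29] -> smallest is -20
  Remaining [-4, 3, 29] -> smallest is -4
  Remaining [3, 29] -> smallest is 3
  Remaining [29] -> smallest is 29
Collecting the picks in order gives the sorted list.
Final answer: [-49, -20, -4, 3, 29]


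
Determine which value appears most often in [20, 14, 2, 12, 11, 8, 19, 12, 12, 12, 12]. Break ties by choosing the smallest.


Count the frequency of each value:
  2 appears 1 time(s)
  8 appears 1 time(s)
  11 appears 1 time(s)
  12 appears 5 time(s)
  14 appears 1 time(s)
  19 appears 1 time(s)
  20 appears 1 time(s)
Maximum frequency is 5.
Only 12 reaches that frequency, so it is the mode.
Final answer: 12


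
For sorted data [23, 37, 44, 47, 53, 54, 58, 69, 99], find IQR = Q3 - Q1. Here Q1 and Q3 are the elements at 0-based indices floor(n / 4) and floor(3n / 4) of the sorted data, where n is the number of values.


The data has n = 9 elements.
Q1 index = floor(9 / 4) = floor(2.25) = 2; Q3 index = floor(3 * 9 / 4) = floor(6.75) = 6
Q1 = element at index 2 = 44
Q3 = element at index 6 = 58
IQR = 58 - 44 = 14
Final answer: 14


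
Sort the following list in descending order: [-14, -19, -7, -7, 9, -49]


Original list: [-14, -19, -7, -7, 9, -49]
Repeatedly take the largest remaining element:
  Remaining [-14, -19, -7, -7, 9, -49] -> largest is 9
  Remaining [-14, -19, -7, -7, -49] -> largest is -7
  Remaining [-14, -19, -7, -49] -> largest is -7
  Remaining [-14, -19, -49] -> largest is -14
  Remaining [-19, -49] -> largest is -19
  Remaining [-49] -> largest is -49
Collecting the picks in order gives the descending list.
Final answer: [9, -7, -7, -14, -19, -49]


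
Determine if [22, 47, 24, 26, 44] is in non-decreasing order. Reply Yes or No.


Check consecutive pairs:
  22 <= 47? True
  47 <= 24? False
  24 <= 26? True
  26 <= 44? True
1 consecutive pair(s) are out of order, so the list is not sorted.
Final answer: No
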